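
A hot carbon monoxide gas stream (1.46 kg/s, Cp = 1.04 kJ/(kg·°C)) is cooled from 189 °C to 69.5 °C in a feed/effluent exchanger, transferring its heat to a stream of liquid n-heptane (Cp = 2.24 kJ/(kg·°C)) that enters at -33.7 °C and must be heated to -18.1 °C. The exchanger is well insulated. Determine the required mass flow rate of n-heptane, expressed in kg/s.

ṁ_c = 5.19 kg/s

Heat released by hot stream: Q = 1.46 × 1.04 × (189 − 69.5) = 181.45 kJ/s
Energy balance on cold side (adiabatic exchanger): Q = ṁ_c·Cp_c·(T_c,out − T_c,in)
ṁ_c = 181.45 / [2.24 × (-18.1 − -33.7)] = 5.1926 kg/s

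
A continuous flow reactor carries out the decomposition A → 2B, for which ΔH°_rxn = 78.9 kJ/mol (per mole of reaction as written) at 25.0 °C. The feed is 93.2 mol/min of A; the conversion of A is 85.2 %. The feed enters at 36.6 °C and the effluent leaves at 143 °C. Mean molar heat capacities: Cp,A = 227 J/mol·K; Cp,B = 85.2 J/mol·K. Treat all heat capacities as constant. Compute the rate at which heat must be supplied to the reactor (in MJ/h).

Extent of reaction ξ = 0.852 × 93.2 = 79.406 mol/min
Reaction term: ξ·ΔH°_rxn = 79.406 × 78.9 = 6265.2 kJ/min
Sensible, feed 36.6→25 °C: -245.41 kJ/min
Outlet flows (mol/min): A 13.794, B 158.81
Sensible, products 25→143 °C: 1966.1 kJ/min
Q = ΔH = 7985.9 kJ/min = 133.1 kW
Heat supplied = 479.15 MJ/h

Q_in = 479 MJ/h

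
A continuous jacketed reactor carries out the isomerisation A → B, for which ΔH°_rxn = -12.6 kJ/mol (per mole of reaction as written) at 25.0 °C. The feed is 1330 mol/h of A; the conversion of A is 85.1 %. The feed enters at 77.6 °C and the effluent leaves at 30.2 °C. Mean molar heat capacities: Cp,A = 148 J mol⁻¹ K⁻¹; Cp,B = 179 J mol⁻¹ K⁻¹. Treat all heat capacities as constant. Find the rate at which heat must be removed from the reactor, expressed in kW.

Q_out = 6.50 kW

Extent of reaction ξ = 0.851 × 1330 = 1131.8 mol/h
Reaction term: ξ·ΔH°_rxn = 1131.8 × -12.6 = -14261 kJ/h
Sensible, feed 77.6→25 °C: -10354 kJ/h
Outlet flows (mol/h): A 198.17, B 1131.8
Sensible, products 25→30.2 °C: 1206 kJ/h
Q = ΔH = -23409 kJ/h = -6.5025 kW
Heat removed = 6.5025 kW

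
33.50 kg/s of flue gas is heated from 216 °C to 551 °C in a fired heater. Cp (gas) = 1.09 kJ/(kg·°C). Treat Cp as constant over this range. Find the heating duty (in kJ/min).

Q = ṁ·Cp·ΔT = 33.50 × 1.09 × (551 − 216) = 12233 kJ/s
Heating duty = 733950 kJ/min

Q = 734000 kJ/min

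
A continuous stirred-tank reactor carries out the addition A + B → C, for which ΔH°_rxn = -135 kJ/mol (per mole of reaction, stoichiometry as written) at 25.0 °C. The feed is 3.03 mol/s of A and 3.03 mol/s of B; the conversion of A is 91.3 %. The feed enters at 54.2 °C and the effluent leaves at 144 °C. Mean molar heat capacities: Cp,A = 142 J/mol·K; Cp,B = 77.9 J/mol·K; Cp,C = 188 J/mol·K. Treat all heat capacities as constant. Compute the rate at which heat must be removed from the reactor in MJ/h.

Q_out = 1170 MJ/h

Extent of reaction ξ = 0.913 × 3.03 = 2.7664 mol/s
Reaction term: ξ·ΔH°_rxn = 2.7664 × -135 = -373.46 kJ/s
Sensible, feed 54.2→25 °C: -19.456 kJ/s
Outlet flows (mol/s): A 0.26361, B 0.26361, C 2.7664
Sensible, products 25→144 °C: 68.788 kJ/s
Q = ΔH = -324.13 kJ/s = -324.13 kW
Heat removed = 1166.9 MJ/h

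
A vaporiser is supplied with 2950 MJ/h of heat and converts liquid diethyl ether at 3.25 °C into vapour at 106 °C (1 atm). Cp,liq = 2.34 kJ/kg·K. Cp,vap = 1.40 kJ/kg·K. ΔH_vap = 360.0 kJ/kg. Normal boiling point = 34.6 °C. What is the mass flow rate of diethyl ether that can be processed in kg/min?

ṁ = 92.2 kg/min

Δh = 2.34×(34.6−3.25) + 360.0 + 1.40×(106−34.6) = 533.32 kJ/kg
Q = 2950 MJ/h = 819.44 kJ/s = 49167 kJ/min
ṁ = Q/Δh = 49167 / 533.32 = 92.19 kg/min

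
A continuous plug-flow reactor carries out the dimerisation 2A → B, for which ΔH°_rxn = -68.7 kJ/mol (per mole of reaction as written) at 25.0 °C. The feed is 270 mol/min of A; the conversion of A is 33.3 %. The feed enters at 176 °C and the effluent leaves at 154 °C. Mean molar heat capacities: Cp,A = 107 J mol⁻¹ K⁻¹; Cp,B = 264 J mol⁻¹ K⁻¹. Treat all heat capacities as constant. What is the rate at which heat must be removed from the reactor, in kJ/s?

Q_out = 57.2 kJ/s

Extent of reaction ξ = 0.333 × 270 / 2 = 44.955 mol/min
Reaction term: ξ·ΔH°_rxn = 44.955 × -68.7 = -3088.4 kJ/min
Sensible, feed 176→25 °C: -4362.4 kJ/min
Outlet flows (mol/min): A 180.09, B 44.955
Sensible, products 25→154 °C: 4016.8 kJ/min
Q = ΔH = -3434 kJ/min = -57.234 kW
Heat removed = 57.234 kJ/s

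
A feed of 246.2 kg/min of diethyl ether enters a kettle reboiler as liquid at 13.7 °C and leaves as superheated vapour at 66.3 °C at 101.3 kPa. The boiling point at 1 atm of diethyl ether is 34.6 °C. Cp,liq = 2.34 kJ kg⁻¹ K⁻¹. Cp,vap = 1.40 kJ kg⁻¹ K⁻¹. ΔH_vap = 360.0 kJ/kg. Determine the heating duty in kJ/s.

liquid 13.7→34.6 °C: 48.906 kJ/kg
vaporisation at 34.6 °C: 360 kJ/kg
vapour 34.6→66.3 °C: 44.38 kJ/kg
Δh = 48.906 + 360 + 44.38 = 453.29 kJ/kg
Q = ṁ·Δh = 246.2 kg/min × 453.29 kJ/kg = 111600 kJ/min
|Q| = 1860 kW

Q = 1860 kJ/s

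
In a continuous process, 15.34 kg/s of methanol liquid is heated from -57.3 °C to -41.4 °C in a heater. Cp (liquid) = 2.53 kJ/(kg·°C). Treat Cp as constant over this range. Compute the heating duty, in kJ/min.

Q = ṁ·Cp·ΔT = 15.34 × 2.53 × (-41.4 − -57.3) = 617.08 kJ/s
Heating duty = 37025 kJ/min

Q = 37000 kJ/min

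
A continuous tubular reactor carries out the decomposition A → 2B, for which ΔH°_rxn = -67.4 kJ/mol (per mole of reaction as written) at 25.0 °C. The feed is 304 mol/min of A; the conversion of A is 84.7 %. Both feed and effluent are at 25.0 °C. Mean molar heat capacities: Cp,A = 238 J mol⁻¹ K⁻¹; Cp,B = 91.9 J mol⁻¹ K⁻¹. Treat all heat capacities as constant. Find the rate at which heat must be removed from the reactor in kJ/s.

Q_out = 289 kJ/s

Extent of reaction ξ = 0.847 × 304 = 257.49 mol/min
Reaction term: ξ·ΔH°_rxn = 257.49 × -67.4 = -17355 kJ/min
Q = ΔH = -17355 kJ/min = -289.24 kW
Heat removed = 289.24 kJ/s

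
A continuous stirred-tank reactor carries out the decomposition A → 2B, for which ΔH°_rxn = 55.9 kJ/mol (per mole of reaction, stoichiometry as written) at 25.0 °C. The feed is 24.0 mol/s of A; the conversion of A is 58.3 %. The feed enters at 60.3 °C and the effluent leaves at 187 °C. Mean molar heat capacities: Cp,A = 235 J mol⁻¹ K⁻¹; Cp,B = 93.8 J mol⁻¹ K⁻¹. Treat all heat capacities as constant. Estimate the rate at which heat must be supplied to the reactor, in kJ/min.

Q_in = 83400 kJ/min

Extent of reaction ξ = 0.583 × 24.0 = 13.992 mol/s
Reaction term: ξ·ΔH°_rxn = 13.992 × 55.9 = 782.15 kJ/s
Sensible, feed 60.3→25 °C: -199.09 kJ/s
Outlet flows (mol/s): A 10.008, B 27.984
Sensible, products 25→187 °C: 806.24 kJ/s
Q = ΔH = 1389.3 kJ/s = 1389.3 kW
Heat supplied = 83358 kJ/min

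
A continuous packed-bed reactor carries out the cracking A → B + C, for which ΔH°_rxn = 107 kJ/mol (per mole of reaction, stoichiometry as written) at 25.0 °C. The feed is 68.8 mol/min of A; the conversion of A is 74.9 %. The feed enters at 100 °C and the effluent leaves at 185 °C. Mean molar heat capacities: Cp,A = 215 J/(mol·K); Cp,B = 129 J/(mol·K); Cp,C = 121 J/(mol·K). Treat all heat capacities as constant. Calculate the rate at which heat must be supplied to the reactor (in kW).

Extent of reaction ξ = 0.749 × 68.8 = 51.531 mol/min
Reaction term: ξ·ΔH°_rxn = 51.531 × 107 = 5513.8 kJ/min
Sensible, feed 100→25 °C: -1109.4 kJ/min
Outlet flows (mol/min): A 17.269, B 51.531, C 51.531
Sensible, products 25→185 °C: 2655.3 kJ/min
Q = ΔH = 7059.7 kJ/min = 117.66 kW
Heat supplied = 117.66 kW

Q_in = 118 kW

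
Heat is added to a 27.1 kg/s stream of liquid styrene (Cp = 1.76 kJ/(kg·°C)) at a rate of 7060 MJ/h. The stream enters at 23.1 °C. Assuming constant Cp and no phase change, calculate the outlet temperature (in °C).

Q = 7060 MJ/h = 1961.1 kJ/s
ΔT = Q/(ṁ·Cp) = 1961.1/(27.1×1.76) = 41.117 K
T_out = 23.1 + 41.117 = 64.217 °C

T_out = 64.2 °C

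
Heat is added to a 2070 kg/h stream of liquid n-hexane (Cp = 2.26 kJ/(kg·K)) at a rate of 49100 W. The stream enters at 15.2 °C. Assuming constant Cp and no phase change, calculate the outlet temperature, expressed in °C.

Q = 49100 W = 176760 kJ/h
ΔT = Q/(ṁ·Cp) = 176760/(2070×2.26) = 37.784 K
T_out = 15.2 + 37.784 = 52.984 °C

T_out = 53.0 °C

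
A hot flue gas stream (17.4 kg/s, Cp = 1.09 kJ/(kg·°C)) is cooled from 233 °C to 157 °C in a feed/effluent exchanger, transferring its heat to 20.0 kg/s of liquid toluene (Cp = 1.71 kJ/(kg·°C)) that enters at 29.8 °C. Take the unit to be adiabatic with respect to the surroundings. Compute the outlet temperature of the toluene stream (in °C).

T_c,out = 71.9 °C

Heat released by hot stream: Q = 17.4 × 1.09 × (233 − 157) = 1441.4 kJ/s
Energy balance on cold side (adiabatic exchanger): Q = ṁ_c·Cp_c·(T_c,out − T_c,in)
T_c,out = 29.8 + 1441.4/(20.0 × 1.71) = 71.947 °C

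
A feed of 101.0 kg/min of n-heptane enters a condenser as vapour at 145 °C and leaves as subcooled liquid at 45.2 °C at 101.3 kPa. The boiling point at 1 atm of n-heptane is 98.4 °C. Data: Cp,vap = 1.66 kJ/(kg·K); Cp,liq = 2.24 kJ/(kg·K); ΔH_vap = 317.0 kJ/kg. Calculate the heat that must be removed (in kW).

vapour 145→98.4 °C: -77.356 kJ/kg
condensation at 98.4 °C: -317 kJ/kg
liquid 98.4→45.2 °C: -119.17 kJ/kg
Δh = -77.356 + -317 + -119.17 = -513.52 kJ/kg
Q = ṁ·Δh = 101.0 kg/min × -513.52 kJ/kg = -51866 kJ/min
|Q| = 864.43 kW

Q_c = 864 kW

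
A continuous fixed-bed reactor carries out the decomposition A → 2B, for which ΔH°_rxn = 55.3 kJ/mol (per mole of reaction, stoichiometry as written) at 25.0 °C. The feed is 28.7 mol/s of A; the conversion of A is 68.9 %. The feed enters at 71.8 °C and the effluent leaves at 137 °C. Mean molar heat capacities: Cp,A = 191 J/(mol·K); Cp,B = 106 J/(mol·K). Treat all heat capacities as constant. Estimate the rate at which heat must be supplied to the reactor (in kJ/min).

Extent of reaction ξ = 0.689 × 28.7 = 19.774 mol/s
Reaction term: ξ·ΔH°_rxn = 19.774 × 55.3 = 1093.5 kJ/s
Sensible, feed 71.8→25 °C: -256.54 kJ/s
Outlet flows (mol/s): A 8.9257, B 39.549
Sensible, products 25→137 °C: 660.46 kJ/s
Q = ΔH = 1497.4 kJ/s = 1497.4 kW
Heat supplied = 89846 kJ/min

Q_in = 89800 kJ/min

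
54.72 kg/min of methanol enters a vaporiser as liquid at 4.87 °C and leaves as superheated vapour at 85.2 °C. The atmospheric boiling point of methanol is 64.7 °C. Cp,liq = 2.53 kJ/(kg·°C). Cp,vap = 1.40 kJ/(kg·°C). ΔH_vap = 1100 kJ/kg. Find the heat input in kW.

Q = 1170 kW

liquid 4.87→64.7 °C: 151.37 kJ/kg
vaporisation at 64.7 °C: 1100 kJ/kg
vapour 64.7→85.2 °C: 28.7 kJ/kg
Δh = 151.37 + 1100 + 28.7 = 1280.1 kJ/kg
Q = ṁ·Δh = 54.72 kg/min × 1280.1 kJ/kg = 70045 kJ/min
|Q| = 1167.4 kW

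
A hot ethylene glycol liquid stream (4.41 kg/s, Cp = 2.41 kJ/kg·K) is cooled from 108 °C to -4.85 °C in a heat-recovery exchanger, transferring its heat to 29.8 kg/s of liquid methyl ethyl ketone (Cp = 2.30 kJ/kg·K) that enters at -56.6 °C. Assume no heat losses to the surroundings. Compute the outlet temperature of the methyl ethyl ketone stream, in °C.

T_c,out = -39.1 °C

Heat released by hot stream: Q = 4.41 × 2.41 × (108 − -4.85) = 1199.4 kJ/s
Energy balance on cold side (adiabatic exchanger): Q = ṁ_c·Cp_c·(T_c,out − T_c,in)
T_c,out = -56.6 + 1199.4/(29.8 × 2.30) = -39.101 °C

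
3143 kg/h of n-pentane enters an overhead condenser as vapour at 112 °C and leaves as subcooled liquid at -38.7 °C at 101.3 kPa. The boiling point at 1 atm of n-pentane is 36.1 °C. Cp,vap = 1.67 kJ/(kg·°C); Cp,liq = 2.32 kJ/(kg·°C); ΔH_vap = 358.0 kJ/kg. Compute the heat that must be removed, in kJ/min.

Q_c = 34500 kJ/min

vapour 112→36.1 °C: -126.75 kJ/kg
condensation at 36.1 °C: -358 kJ/kg
liquid 36.1→-38.7 °C: -173.54 kJ/kg
Δh = -126.75 + -358 + -173.54 = -658.29 kJ/kg
Q = ṁ·Δh = 3143 kg/h × -658.29 kJ/kg = -2.069e+06 kJ/h
|Q| = 574.72 kW = 34483 kJ/min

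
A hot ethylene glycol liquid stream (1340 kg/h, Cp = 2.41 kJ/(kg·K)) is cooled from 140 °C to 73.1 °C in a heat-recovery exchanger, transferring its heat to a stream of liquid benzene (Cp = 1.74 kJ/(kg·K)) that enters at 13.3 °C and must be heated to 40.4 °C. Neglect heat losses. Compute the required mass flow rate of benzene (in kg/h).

ṁ_c = 4580 kg/h

Heat released by hot stream: Q = 1340 × 2.41 × (140 − 73.1) = 216050 kJ/h
Energy balance on cold side (adiabatic exchanger): Q = ṁ_c·Cp_c·(T_c,out − T_c,in)
ṁ_c = 216050 / [1.74 × (40.4 − 13.3)] = 4581.7 kg/h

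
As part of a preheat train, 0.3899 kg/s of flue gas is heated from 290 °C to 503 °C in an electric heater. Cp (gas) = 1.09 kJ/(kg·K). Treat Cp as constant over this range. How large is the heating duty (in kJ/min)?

Q = ṁ·Cp·ΔT = 0.3899 × 1.09 × (503 − 290) = 90.523 kJ/s
Heating duty = 5431.4 kJ/min

Q = 5430 kJ/min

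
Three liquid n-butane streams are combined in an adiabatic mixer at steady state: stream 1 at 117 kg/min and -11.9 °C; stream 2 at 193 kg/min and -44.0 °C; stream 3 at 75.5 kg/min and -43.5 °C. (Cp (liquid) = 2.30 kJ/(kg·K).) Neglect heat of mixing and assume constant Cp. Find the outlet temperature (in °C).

Adiabatic, steady state ⇒ Σ ṁᵢCp,ᵢ(T_out − Tᵢ) = 0
T_out = Σ ṁᵢCp,ᵢTᵢ / Σ ṁᵢCp,ᵢ
      = -30288 / 886.65 = -34.16 °C

T_out = -34.2 °C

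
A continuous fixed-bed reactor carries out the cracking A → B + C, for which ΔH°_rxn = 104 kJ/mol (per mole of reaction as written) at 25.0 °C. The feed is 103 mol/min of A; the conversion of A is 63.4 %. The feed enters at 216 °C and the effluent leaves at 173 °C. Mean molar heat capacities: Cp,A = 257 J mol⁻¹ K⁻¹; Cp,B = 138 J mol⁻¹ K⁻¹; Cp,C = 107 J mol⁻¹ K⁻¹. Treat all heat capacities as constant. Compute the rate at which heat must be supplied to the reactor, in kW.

Extent of reaction ξ = 0.634 × 103 = 65.302 mol/min
Reaction term: ξ·ΔH°_rxn = 65.302 × 104 = 6791.4 kJ/min
Sensible, feed 216→25 °C: -5056 kJ/min
Outlet flows (mol/min): A 37.698, B 65.302, C 65.302
Sensible, products 25→173 °C: 3801.7 kJ/min
Q = ΔH = 5537.2 kJ/min = 92.286 kW
Heat supplied = 92.286 kW

Q_in = 92.3 kW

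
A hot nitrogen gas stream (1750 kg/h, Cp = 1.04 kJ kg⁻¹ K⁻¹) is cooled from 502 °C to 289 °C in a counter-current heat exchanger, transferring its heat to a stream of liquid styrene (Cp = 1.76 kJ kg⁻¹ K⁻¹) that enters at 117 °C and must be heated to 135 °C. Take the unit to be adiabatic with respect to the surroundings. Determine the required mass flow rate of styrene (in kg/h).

Heat released by hot stream: Q = 1750 × 1.04 × (502 − 289) = 387660 kJ/h
Energy balance on cold side (adiabatic exchanger): Q = ṁ_c·Cp_c·(T_c,out − T_c,in)
ṁ_c = 387660 / [1.76 × (135 − 117)] = 12237 kg/h

ṁ_c = 12200 kg/h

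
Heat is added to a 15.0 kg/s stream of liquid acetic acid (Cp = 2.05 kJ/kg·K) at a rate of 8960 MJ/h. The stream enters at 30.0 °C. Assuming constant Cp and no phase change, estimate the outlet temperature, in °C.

Q = 8960 MJ/h = 2488.9 kJ/s
ΔT = Q/(ṁ·Cp) = 2488.9/(15.0×2.05) = 80.939 K
T_out = 30.0 + 80.939 = 110.94 °C

T_out = 111 °C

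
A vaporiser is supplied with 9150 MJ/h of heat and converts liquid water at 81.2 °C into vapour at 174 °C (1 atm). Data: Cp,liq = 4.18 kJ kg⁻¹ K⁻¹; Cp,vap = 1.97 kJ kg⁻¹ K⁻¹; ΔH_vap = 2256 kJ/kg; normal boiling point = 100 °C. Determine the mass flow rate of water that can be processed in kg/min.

Δh = 4.18×(100−81.2) + 2256 + 1.97×(174−100) = 2480.4 kJ/kg
Q = 9150 MJ/h = 2541.7 kJ/s = 152500 kJ/min
ṁ = Q/Δh = 152500 / 2480.4 = 61.483 kg/min

ṁ = 61.5 kg/min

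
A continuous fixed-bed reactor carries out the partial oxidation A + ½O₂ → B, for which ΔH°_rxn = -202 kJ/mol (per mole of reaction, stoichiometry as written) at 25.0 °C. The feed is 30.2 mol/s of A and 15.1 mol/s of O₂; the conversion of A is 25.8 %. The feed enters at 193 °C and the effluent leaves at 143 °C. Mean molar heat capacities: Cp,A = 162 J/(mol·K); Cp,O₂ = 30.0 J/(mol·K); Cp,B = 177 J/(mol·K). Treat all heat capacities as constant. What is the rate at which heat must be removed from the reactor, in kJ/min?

Extent of reaction ξ = 0.258 × 30.2 = 7.7916 mol/s
Reaction term: ξ·ΔH°_rxn = 7.7916 × -202 = -1573.9 kJ/s
Sensible, feed 193→25 °C: -898.03 kJ/s
Outlet flows (mol/s): A 22.408, O₂ 11.204, B 7.7916
Sensible, products 25→143 °C: 630.76 kJ/s
Q = ΔH = -1841.2 kJ/s = -1841.2 kW
Heat removed = 110470 kJ/min

Q_out = 110000 kJ/min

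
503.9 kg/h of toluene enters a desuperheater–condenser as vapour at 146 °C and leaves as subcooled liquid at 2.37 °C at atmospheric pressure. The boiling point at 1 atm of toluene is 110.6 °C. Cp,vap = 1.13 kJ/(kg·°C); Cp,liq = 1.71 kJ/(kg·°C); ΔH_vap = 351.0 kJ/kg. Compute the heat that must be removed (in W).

Q_c = 80600 W

vapour 146→110.6 °C: -40.002 kJ/kg
condensation at 110.6 °C: -351 kJ/kg
liquid 110.6→2.37 °C: -185.07 kJ/kg
Δh = -40.002 + -351 + -185.07 = -576.08 kJ/kg
Q = ṁ·Δh = 503.9 kg/h × -576.08 kJ/kg = -290280 kJ/h
|Q| = 80.635 kW = 80635 W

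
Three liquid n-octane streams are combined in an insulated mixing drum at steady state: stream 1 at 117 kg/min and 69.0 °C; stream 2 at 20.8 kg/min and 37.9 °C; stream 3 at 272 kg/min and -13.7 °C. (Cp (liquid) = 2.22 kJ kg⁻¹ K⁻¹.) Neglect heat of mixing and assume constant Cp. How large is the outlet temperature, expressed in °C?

No heat crosses the boundary, so H_out = H_in.
T_out = Σ ṁᵢCp,ᵢTᵢ / Σ ṁᵢCp,ᵢ
      = 11400 / 909.76 = 12.53 °C

T_out = 12.5 °C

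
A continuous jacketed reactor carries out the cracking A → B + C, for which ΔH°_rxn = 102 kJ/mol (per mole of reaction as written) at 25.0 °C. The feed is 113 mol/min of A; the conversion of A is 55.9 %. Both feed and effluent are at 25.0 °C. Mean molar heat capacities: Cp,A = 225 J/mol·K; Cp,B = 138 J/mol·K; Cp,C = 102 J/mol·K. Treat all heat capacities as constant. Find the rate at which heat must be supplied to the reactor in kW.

Extent of reaction ξ = 0.559 × 113 = 63.167 mol/min
Reaction term: ξ·ΔH°_rxn = 63.167 × 102 = 6443 kJ/min
Q = ΔH = 6443 kJ/min = 107.38 kW
Heat supplied = 107.38 kW

Q_in = 107 kW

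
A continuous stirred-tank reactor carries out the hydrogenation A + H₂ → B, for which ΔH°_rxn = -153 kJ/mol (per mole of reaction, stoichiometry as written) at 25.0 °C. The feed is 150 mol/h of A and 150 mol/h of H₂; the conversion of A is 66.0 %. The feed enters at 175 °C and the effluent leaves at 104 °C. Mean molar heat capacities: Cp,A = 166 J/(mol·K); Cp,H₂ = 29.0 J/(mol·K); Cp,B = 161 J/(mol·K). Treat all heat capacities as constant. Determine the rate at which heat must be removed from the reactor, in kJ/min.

Extent of reaction ξ = 0.660 × 150 = 99 mol/h
Reaction term: ξ·ΔH°_rxn = 99 × -153 = -15147 kJ/h
Sensible, feed 175→25 °C: -4387.5 kJ/h
Outlet flows (mol/h): A 51, H₂ 51, B 99
Sensible, products 25→104 °C: 2044.8 kJ/h
Q = ΔH = -17490 kJ/h = -4.8582 kW
Heat removed = 291.49 kJ/min

Q_out = 291 kJ/min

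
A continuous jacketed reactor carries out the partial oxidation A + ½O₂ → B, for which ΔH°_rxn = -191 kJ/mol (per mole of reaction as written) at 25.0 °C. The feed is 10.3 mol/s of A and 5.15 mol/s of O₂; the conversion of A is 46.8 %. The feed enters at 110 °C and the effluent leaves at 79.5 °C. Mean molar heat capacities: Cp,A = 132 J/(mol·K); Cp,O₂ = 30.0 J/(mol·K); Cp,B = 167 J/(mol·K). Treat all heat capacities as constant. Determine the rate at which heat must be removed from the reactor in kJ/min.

Extent of reaction ξ = 0.468 × 10.3 = 4.8204 mol/s
Reaction term: ξ·ΔH°_rxn = 4.8204 × -191 = -920.7 kJ/s
Sensible, feed 110→25 °C: -128.7 kJ/s
Outlet flows (mol/s): A 5.4796, O₂ 2.7398, B 4.8204
Sensible, products 25→79.5 °C: 87.773 kJ/s
Q = ΔH = -961.62 kJ/s = -961.62 kW
Heat removed = 57697 kJ/min

Q_out = 57700 kJ/min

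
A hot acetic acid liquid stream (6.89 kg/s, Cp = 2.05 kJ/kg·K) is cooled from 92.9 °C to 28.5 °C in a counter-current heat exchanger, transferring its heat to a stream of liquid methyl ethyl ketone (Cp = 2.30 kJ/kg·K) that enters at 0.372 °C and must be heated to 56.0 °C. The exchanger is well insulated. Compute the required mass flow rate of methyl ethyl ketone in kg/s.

ṁ_c = 7.11 kg/s

Heat released by hot stream: Q = 6.89 × 2.05 × (92.9 − 28.5) = 909.62 kJ/s
Energy balance on cold side (adiabatic exchanger): Q = ṁ_c·Cp_c·(T_c,out − T_c,in)
ṁ_c = 909.62 / [2.30 × (56.0 − 0.372)] = 7.1095 kg/s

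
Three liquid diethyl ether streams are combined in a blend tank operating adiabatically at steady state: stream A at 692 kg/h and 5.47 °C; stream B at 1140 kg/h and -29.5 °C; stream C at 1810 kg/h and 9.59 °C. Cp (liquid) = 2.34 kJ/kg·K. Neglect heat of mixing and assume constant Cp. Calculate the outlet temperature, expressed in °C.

Energy balance with Q = 0: Σ ṁᵢCp,ᵢ(T_out − Tᵢ) = 0
T_out = Σ ṁᵢCp,ᵢTᵢ / Σ ṁᵢCp,ᵢ
      = -29219 / 8522.3 = -3.4286 °C

T_out = -3.43 °C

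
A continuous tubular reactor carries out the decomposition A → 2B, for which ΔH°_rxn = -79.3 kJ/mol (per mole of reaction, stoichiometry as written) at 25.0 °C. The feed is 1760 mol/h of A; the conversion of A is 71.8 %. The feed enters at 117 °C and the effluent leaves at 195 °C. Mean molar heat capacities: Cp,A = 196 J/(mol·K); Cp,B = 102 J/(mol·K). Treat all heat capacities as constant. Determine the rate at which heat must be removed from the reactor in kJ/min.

Q_out = 1190 kJ/min

Extent of reaction ξ = 0.718 × 1760 = 1263.7 mol/h
Reaction term: ξ·ΔH°_rxn = 1263.7 × -79.3 = -100210 kJ/h
Sensible, feed 117→25 °C: -31736 kJ/h
Outlet flows (mol/h): A 496.32, B 2527.4
Sensible, products 25→195 °C: 60362 kJ/h
Q = ΔH = -71584 kJ/h = -19.885 kW
Heat removed = 1193.1 kJ/min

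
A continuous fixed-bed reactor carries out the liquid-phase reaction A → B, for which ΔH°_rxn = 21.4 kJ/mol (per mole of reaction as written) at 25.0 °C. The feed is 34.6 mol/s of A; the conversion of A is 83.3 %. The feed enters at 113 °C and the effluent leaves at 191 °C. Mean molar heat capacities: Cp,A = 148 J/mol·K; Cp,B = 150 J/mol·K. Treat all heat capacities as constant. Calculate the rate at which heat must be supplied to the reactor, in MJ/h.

Q_in = 3690 MJ/h

Extent of reaction ξ = 0.833 × 34.6 = 28.822 mol/s
Reaction term: ξ·ΔH°_rxn = 28.822 × 21.4 = 616.79 kJ/s
Sensible, feed 113→25 °C: -450.63 kJ/s
Outlet flows (mol/s): A 5.7782, B 28.822
Sensible, products 25→191 °C: 859.62 kJ/s
Q = ΔH = 1025.8 kJ/s = 1025.8 kW
Heat supplied = 3692.8 MJ/h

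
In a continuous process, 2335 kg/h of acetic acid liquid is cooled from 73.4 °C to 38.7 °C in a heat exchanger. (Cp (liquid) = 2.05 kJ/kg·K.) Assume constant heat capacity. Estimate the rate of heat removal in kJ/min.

Q = ṁ·Cp·ΔT = 2335 × 2.05 × (38.7 − 73.4) = -166100 kJ/h
Converting: 166100 / 3600 s = 46.139 kW
Cooling duty = 2768.3 kJ/min

Q_c = 2770 kJ/min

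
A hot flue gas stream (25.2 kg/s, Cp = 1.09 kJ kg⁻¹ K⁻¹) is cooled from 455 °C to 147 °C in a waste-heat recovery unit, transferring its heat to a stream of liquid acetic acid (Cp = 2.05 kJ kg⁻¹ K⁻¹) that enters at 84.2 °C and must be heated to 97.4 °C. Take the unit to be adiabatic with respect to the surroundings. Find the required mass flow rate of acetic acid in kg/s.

ṁ_c = 313 kg/s

Heat released by hot stream: Q = 25.2 × 1.09 × (455 − 147) = 8460.1 kJ/s
Energy balance on cold side (adiabatic exchanger): Q = ṁ_c·Cp_c·(T_c,out − T_c,in)
ṁ_c = 8460.1 / [2.05 × (97.4 − 84.2)] = 312.64 kg/s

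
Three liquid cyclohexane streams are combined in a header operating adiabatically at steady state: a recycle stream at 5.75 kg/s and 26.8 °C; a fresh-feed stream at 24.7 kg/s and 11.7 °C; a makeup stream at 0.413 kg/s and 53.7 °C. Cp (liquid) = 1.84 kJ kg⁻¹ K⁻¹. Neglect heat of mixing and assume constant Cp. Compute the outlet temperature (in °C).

Adiabatic, steady state ⇒ Σ ṁᵢCp,ᵢ(T_out − Tᵢ) = 0
T_out = Σ ṁᵢCp,ᵢTᵢ / Σ ṁᵢCp,ᵢ
      = 856.09 / 56.788 = 15.075 °C

T_out = 15.1 °C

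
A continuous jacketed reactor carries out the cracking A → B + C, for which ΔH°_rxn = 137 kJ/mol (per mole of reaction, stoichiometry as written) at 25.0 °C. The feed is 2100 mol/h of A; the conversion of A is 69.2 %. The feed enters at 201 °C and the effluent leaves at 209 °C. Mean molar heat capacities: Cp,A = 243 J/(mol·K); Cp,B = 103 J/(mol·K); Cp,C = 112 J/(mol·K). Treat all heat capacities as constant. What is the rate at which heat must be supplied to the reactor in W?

Extent of reaction ξ = 0.692 × 2100 = 1453.2 mol/h
Reaction term: ξ·ΔH°_rxn = 1453.2 × 137 = 199090 kJ/h
Sensible, feed 201→25 °C: -89813 kJ/h
Outlet flows (mol/h): A 646.8, B 1453.2, C 1453.2
Sensible, products 25→209 °C: 86408 kJ/h
Q = ΔH = 195680 kJ/h = 54.357 kW
Heat supplied = 54357 W

Q_in = 54400 W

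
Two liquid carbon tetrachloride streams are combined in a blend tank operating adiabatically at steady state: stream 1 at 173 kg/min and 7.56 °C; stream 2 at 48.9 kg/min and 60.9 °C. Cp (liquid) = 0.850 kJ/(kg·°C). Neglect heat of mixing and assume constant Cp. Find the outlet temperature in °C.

Adiabatic, steady state ⇒ Σ ṁᵢCp,ᵢ(T_out − Tᵢ) = 0
Σ ṁᵢCp,ᵢTᵢ = 173×0.850×7.56 + 48.9×0.850×60.9 = 3643
Σ ṁᵢCp,ᵢ = 173×0.850 + 48.9×0.850 = 188.61
T_out = 3643 / 188.61 = 19.315 °C

T_out = 19.3 °C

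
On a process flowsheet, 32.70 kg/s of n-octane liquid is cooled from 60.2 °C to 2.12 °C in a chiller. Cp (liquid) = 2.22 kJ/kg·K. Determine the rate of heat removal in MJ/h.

Q = ṁ·Cp·ΔT = 32.70 × 2.22 × (2.12 − 60.2) = -4216.3 kJ/s
Cooling duty = 15179 MJ/h

Q_c = 15200 MJ/h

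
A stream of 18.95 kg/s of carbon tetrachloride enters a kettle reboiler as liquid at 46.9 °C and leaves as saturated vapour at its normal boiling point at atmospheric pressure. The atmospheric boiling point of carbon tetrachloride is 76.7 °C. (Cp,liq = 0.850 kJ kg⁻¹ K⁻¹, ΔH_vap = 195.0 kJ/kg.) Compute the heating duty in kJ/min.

liquid 46.9→76.7 °C: 25.33 kJ/kg
vaporisation at 76.7 °C: 195 kJ/kg
Δh = 25.33 + 195 = 220.33 kJ/kg
Q = ṁ·Δh = 18.95 kg/s × 220.33 kJ/kg = 4175.3 kJ/s
|Q| = 4175.3 kW = 250520 kJ/min

Q = 251000 kJ/min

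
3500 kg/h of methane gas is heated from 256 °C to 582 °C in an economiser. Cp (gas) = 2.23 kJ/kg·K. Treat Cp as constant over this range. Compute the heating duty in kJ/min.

Q = 42400 kJ/min

Q = ṁ·Cp·ΔT = 3500 × 2.23 × (582 − 256) = 2.5444e+06 kJ/h
Converting: 2.5444e+06 / 3600 s = 706.79 kW
Heating duty = 42407 kJ/min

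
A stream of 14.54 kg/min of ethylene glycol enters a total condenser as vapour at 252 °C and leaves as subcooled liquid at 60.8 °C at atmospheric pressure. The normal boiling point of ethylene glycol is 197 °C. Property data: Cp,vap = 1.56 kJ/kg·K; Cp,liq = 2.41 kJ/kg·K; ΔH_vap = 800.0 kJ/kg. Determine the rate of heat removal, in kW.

Q_c = 294 kW

vapour 252→197 °C: -85.8 kJ/kg
condensation at 197 °C: -800 kJ/kg
liquid 197→60.8 °C: -328.24 kJ/kg
Δh = -85.8 + -800 + -328.24 = -1214 kJ/kg
Q = ṁ·Δh = 14.54 kg/min × -1214 kJ/kg = -17652 kJ/min
|Q| = 294.2 kW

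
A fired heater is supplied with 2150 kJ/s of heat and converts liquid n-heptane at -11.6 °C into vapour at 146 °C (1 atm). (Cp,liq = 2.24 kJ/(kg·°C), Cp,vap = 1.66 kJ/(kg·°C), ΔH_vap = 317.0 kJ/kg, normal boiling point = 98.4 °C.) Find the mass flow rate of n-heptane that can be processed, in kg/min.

ṁ = 201 kg/min

Δh = 2.24×(98.4−-11.6) + 317.0 + 1.66×(146−98.4) = 642.42 kJ/kg
Q = 2150 kJ/s = 2150 kJ/s = 129000 kJ/min
ṁ = Q/Δh = 129000 / 642.42 = 200.8 kg/min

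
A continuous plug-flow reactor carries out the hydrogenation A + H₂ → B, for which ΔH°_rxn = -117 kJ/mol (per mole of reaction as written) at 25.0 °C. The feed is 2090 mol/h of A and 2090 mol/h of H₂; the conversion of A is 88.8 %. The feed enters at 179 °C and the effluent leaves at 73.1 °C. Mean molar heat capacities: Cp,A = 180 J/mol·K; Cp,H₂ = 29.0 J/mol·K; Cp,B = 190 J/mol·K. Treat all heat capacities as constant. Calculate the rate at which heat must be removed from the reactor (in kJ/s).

Q_out = 73.6 kJ/s

Extent of reaction ξ = 0.888 × 2090 = 1855.9 mol/h
Reaction term: ξ·ΔH°_rxn = 1855.9 × -117 = -217140 kJ/h
Sensible, feed 179→25 °C: -67269 kJ/h
Outlet flows (mol/h): A 234.08, H₂ 234.08, B 1855.9
Sensible, products 25→73.1 °C: 19314 kJ/h
Q = ΔH = -265100 kJ/h = -73.638 kW
Heat removed = 73.638 kJ/s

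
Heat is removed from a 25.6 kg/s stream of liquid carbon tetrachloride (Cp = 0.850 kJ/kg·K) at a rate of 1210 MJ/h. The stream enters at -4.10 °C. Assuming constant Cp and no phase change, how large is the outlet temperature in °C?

T_out = -19.5 °C

Q = 1210 MJ/h = 336.11 kJ/s
ΔT = Q/(ṁ·Cp) = 336.11/(25.6×0.850) = 15.446 K
T_out = -4.10 − 15.446 = -19.546 °C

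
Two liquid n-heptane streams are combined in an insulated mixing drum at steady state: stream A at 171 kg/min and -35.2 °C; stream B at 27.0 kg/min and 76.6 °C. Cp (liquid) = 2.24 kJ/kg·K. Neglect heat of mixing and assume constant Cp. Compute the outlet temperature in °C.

T_out = -20.0 °C

No heat crosses the boundary, so H_out = H_in.
Σ ṁᵢCp,ᵢTᵢ = 171×2.24×-35.2 + 27.0×2.24×76.6 = -8850.2
Σ ṁᵢCp,ᵢ = 171×2.24 + 27.0×2.24 = 443.52
T_out = -8850.2 / 443.52 = -19.955 °C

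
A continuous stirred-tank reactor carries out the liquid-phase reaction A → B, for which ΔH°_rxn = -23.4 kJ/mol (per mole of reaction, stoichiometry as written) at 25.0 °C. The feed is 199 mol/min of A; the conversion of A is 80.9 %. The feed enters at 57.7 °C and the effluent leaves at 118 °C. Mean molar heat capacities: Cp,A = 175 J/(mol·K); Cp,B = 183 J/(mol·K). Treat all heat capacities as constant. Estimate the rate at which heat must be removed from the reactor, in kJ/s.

Extent of reaction ξ = 0.809 × 199 = 160.99 mol/min
Reaction term: ξ·ΔH°_rxn = 160.99 × -23.4 = -3767.2 kJ/min
Sensible, feed 57.7→25 °C: -1138.8 kJ/min
Outlet flows (mol/min): A 38.009, B 160.99
Sensible, products 25→118 °C: 3358.5 kJ/min
Q = ΔH = -1547.5 kJ/min = -25.791 kW
Heat removed = 25.791 kJ/s

Q_out = 25.8 kJ/s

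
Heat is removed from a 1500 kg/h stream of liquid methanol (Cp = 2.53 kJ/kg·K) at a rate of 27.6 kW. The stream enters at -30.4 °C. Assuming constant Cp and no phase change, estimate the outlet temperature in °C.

T_out = -56.6 °C

Q = 27.6 kW = 99360 kJ/h
ΔT = Q/(ṁ·Cp) = 99360/(1500×2.53) = 26.182 K
T_out = -30.4 − 26.182 = -56.582 °C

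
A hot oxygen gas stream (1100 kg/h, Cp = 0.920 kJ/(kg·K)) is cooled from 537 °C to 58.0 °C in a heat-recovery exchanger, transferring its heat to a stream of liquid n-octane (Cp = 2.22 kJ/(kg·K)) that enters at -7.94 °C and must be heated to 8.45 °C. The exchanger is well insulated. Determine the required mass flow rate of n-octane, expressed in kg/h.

ṁ_c = 13300 kg/h

Heat released by hot stream: Q = 1100 × 0.920 × (537 − 58.0) = 484750 kJ/h
Energy balance on cold side (adiabatic exchanger): Q = ṁ_c·Cp_c·(T_c,out − T_c,in)
ṁ_c = 484750 / [2.22 × (8.45 − -7.94)] = 13322 kg/h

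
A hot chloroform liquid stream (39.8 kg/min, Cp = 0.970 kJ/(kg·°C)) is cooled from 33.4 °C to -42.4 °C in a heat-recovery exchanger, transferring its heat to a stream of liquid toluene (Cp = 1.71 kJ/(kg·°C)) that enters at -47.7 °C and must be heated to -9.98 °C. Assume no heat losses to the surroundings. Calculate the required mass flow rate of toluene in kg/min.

Heat released by hot stream: Q = 39.8 × 0.970 × (33.4 − -42.4) = 2926.3 kJ/min
Energy balance on cold side (adiabatic exchanger): Q = ṁ_c·Cp_c·(T_c,out − T_c,in)
ṁ_c = 2926.3 / [1.71 × (-9.98 − -47.7)] = 45.369 kg/min

ṁ_c = 45.4 kg/min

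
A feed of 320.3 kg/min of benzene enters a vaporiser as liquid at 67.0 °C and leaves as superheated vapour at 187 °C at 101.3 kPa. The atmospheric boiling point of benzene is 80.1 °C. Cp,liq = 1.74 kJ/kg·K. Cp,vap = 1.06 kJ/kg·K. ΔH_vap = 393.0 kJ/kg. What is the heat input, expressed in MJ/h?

liquid 67.0→80.1 °C: 22.794 kJ/kg
vaporisation at 80.1 °C: 393 kJ/kg
vapour 80.1→187 °C: 113.31 kJ/kg
Δh = 22.794 + 393 + 113.31 = 529.11 kJ/kg
Q = ṁ·Δh = 320.3 kg/min × 529.11 kJ/kg = 169470 kJ/min
|Q| = 2824.6 kW = 10168 MJ/h

Q = 10200 MJ/h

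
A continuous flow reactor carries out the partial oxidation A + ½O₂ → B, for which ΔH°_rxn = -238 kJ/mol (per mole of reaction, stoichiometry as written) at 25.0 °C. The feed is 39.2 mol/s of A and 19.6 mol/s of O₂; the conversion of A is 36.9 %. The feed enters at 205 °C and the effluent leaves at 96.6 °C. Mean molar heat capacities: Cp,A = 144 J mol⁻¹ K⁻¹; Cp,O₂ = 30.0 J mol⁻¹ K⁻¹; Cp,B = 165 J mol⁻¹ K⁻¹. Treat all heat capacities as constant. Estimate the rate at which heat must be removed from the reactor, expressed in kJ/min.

Q_out = 247000 kJ/min

Extent of reaction ξ = 0.369 × 39.2 = 14.465 mol/s
Reaction term: ξ·ΔH°_rxn = 14.465 × -238 = -3442.6 kJ/s
Sensible, feed 205→25 °C: -1121.9 kJ/s
Outlet flows (mol/s): A 24.735, O₂ 12.368, B 14.465
Sensible, products 25→96.6 °C: 452.48 kJ/s
Q = ΔH = -4112 kJ/s = -4112 kW
Heat removed = 246720 kJ/min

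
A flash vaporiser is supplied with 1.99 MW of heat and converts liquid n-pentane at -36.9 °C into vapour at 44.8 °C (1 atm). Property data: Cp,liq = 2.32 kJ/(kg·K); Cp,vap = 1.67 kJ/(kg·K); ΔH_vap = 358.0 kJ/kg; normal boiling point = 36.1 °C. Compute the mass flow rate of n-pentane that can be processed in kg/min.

Δh = 2.32×(36.1−-36.9) + 358.0 + 1.67×(44.8−36.1) = 541.89 kJ/kg
Q = 1.99 MW = 1990 kJ/s = 119400 kJ/min
ṁ = Q/Δh = 119400 / 541.89 = 220.34 kg/min

ṁ = 220 kg/min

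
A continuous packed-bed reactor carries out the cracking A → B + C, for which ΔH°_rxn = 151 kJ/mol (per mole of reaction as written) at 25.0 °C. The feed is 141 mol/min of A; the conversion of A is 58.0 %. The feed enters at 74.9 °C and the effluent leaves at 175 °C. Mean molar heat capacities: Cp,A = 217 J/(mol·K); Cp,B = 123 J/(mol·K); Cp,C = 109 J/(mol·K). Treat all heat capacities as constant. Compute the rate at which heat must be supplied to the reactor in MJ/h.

Q_in = 936 MJ/h

Extent of reaction ξ = 0.580 × 141 = 81.78 mol/min
Reaction term: ξ·ΔH°_rxn = 81.78 × 151 = 12349 kJ/min
Sensible, feed 74.9→25 °C: -1526.8 kJ/min
Outlet flows (mol/min): A 59.22, B 81.78, C 81.78
Sensible, products 25→175 °C: 4773.6 kJ/min
Q = ΔH = 15596 kJ/min = 259.93 kW
Heat supplied = 935.73 MJ/h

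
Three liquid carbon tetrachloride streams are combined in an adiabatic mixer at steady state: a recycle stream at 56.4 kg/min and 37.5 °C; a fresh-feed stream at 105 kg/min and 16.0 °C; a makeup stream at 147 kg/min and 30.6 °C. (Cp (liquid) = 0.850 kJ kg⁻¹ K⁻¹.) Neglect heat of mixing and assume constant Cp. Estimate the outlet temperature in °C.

T_out = 26.9 °C

Energy balance with Q = 0: Σ ṁᵢCp,ᵢ(T_out − Tᵢ) = 0
Σ ṁᵢCp,ᵢTᵢ = 56.4×0.850×37.5 + 105×0.850×16.0 + 147×0.850×30.6 = 7049.2
Σ ṁᵢCp,ᵢ = 56.4×0.850 + 105×0.850 + 147×0.850 = 262.14
T_out = 7049.2 / 262.14 = 26.891 °C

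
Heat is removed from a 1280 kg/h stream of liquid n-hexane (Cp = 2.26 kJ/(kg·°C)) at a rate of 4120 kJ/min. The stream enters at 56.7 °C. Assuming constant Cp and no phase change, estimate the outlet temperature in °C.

T_out = -28.8 °C

Q = 4120 kJ/min = 247200 kJ/h
ΔT = Q/(ṁ·Cp) = 247200/(1280×2.26) = 85.454 K
T_out = 56.7 − 85.454 = -28.754 °C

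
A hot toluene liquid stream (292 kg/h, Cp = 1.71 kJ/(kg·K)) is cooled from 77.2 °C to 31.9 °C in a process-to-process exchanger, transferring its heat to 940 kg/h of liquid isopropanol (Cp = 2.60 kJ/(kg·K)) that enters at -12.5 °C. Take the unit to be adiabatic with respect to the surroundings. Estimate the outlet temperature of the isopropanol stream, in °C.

Heat released by hot stream: Q = 292 × 1.71 × (77.2 − 31.9) = 22619 kJ/h
Energy balance on cold side (adiabatic exchanger): Q = ṁ_c·Cp_c·(T_c,out − T_c,in)
T_c,out = -12.5 + 22619/(940 × 2.60) = -3.245 °C

T_c,out = -3.25 °C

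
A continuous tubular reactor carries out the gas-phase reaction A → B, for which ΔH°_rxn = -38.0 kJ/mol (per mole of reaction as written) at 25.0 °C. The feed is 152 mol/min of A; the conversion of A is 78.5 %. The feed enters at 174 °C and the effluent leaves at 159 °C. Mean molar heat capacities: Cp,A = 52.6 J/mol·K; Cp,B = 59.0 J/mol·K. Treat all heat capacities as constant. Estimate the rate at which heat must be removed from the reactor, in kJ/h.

Extent of reaction ξ = 0.785 × 152 = 119.32 mol/min
Reaction term: ξ·ΔH°_rxn = 119.32 × -38.0 = -4534.2 kJ/min
Sensible, feed 174→25 °C: -1191.3 kJ/min
Outlet flows (mol/min): A 32.68, B 119.32
Sensible, products 25→159 °C: 1173.7 kJ/min
Q = ΔH = -4551.8 kJ/min = -75.863 kW
Heat removed = 273110 kJ/h

Q_out = 273000 kJ/h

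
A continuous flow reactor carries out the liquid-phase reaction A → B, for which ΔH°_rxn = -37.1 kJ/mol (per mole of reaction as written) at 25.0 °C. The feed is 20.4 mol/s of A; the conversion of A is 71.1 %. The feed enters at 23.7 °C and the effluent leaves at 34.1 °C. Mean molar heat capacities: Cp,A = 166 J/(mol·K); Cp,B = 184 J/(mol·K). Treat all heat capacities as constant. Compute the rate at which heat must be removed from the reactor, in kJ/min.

Q_out = 30000 kJ/min

Extent of reaction ξ = 0.711 × 20.4 = 14.504 mol/s
Reaction term: ξ·ΔH°_rxn = 14.504 × -37.1 = -538.11 kJ/s
Sensible, feed 23.7→25 °C: 4.4023 kJ/s
Outlet flows (mol/s): A 5.8956, B 14.504
Sensible, products 25→34.1 °C: 33.192 kJ/s
Q = ΔH = -500.52 kJ/s = -500.52 kW
Heat removed = 30031 kJ/min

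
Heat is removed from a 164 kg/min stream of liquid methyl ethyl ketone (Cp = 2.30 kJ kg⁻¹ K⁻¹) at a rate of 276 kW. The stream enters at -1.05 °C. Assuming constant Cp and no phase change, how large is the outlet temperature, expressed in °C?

Q = 276 kW = 16560 kJ/min
ΔT = Q/(ṁ·Cp) = 16560/(164×2.30) = 43.902 K
T_out = -1.05 − 43.902 = -44.952 °C

T_out = -45.0 °C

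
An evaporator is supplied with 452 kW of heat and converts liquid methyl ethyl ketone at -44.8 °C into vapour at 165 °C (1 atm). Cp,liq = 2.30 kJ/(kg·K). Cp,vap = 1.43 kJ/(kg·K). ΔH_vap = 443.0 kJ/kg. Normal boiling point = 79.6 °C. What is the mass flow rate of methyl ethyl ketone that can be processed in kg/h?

ṁ = 1910 kg/h

Δh = 2.30×(79.6−-44.8) + 443.0 + 1.43×(165−79.6) = 851.24 kJ/kg
Q = 452 kW = 452 kJ/s = 1.6272e+06 kJ/h
ṁ = Q/Δh = 1.6272e+06 / 851.24 = 1911.6 kg/h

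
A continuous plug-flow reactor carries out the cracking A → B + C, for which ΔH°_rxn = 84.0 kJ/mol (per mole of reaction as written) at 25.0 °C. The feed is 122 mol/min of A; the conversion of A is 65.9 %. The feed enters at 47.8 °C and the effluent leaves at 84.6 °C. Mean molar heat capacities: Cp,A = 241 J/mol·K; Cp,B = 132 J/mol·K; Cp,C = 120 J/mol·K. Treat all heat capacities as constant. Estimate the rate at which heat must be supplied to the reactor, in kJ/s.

Extent of reaction ξ = 0.659 × 122 = 80.398 mol/min
Reaction term: ξ·ΔH°_rxn = 80.398 × 84.0 = 6753.4 kJ/min
Sensible, feed 47.8→25 °C: -670.37 kJ/min
Outlet flows (mol/min): A 41.602, B 80.398, C 80.398
Sensible, products 25→84.6 °C: 1805.1 kJ/min
Q = ΔH = 7888.1 kJ/min = 131.47 kW
Heat supplied = 131.47 kJ/s

Q_in = 131 kJ/s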